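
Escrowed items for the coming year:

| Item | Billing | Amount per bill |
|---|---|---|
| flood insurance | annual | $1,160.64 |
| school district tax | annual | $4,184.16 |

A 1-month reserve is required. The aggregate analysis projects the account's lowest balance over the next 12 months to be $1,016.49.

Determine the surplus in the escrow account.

Flood insurance = $1,160.64/yr
School district tax = $4,184.16/yr
Annual escrow total = $5,344.80
Base monthly escrow = $5,344.80 / 12 = $445.40
Cushion = 1 × $445.40 = $445.40
Surplus = $1,016.49 − $445.40 = $571.09

$571.09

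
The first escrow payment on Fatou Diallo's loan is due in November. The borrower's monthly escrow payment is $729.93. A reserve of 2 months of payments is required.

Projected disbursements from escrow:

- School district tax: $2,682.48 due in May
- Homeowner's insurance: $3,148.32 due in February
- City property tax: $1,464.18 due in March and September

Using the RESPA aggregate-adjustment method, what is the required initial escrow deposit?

$3,645.33

Cushion = 2 × $729.93 = $1,459.86
Trial balance (start $0, +$729.93 each month, − disbursements):
  Nov: +$729.93 → $729.93
  Dec: +$729.93 → $1,459.86
  Jan: +$729.93 → $2,189.79
  Feb: +$729.93 − $3,148.32 → -$228.60
  Mar: +$729.93 − $1,464.18 → -$962.85
  Apr: +$729.93 → -$232.92
  May: +$729.93 − $2,682.48 → -$2,185.47
  Jun: +$729.93 → -$1,455.54
  Jul: +$729.93 → -$725.61
  Aug: +$729.93 → $4.32
  Sep: +$729.93 − $1,464.18 → -$729.93
  Oct: +$729.93 → $0.00
Lowest trial balance = -$2,185.47 (May)
Initial deposit = cushion − low point = $1,459.86 − (-$2,185.47) = $3,645.33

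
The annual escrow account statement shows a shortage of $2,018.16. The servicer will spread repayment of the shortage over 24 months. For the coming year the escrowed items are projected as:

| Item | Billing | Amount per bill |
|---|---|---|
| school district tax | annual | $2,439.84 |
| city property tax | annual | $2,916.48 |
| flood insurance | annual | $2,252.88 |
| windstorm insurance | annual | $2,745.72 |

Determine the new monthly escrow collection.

School district tax = $2,439.84
City property tax = $2,916.48
Flood insurance = $2,252.88
Windstorm insurance = $2,745.72
Total annual escrow = $2,439.84 + $2,916.48 + $2,252.88 + $2,745.72 = $10,354.92
Monthly escrow = $10,354.92 ÷ 12 = $862.91
Shortage per month = $2,018.16 ÷ 24 = $84.09
New monthly escrow = $862.91 + $84.09 = $947.00

$947.00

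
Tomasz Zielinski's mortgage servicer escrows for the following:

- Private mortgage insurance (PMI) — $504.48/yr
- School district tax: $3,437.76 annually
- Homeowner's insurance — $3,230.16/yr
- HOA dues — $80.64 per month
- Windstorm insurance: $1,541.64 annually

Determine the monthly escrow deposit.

Private mortgage insurance (PMI) = $504.48 per year
School district tax = $3,437.76 per year
Homeowner's insurance = $3,230.16 per year
HOA dues = $80.64 × 12 = $967.68 per year
Windstorm insurance = $1,541.64 per year
Yearly total = $504.48 + $3,437.76 + $3,230.16 + $967.68 + $1,541.64 = $9,681.72
Base monthly escrow = $9,681.72 ÷ 12 = $806.81

$806.81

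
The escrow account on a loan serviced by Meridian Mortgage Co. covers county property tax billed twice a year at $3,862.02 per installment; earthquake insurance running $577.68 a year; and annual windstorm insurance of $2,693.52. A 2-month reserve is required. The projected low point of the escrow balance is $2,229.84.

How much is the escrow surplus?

$397.30

County property tax = $3,862.02 × 2 = $7,724.04
Earthquake insurance = $577.68
Windstorm insurance = $2,693.52
Annual escrow total = $7,724.04 + $577.68 + $2,693.52 = $10,995.24
Base monthly escrow = $10,995.24 ÷ 12 = $916.27
Required reserve = 2 × $916.27 = $1,832.54
Excess over cushion: $2,229.84 − $1,832.54 = $397.30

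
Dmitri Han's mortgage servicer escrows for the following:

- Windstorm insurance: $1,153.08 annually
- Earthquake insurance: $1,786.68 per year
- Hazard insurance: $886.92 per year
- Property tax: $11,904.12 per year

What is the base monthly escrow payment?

Windstorm insurance — $1,153.08/yr
Earthquake insurance — $1,786.68/yr
Hazard insurance — $886.92/yr
Property tax — $11,904.12/yr
Combined annual = $15,730.80
Base monthly escrow = $15,730.80 / 12 = $1,310.90

$1,310.90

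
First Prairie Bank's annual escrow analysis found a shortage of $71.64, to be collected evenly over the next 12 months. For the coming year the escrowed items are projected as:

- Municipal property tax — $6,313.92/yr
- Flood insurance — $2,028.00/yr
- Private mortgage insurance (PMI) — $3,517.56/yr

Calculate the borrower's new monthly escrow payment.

$994.26

Municipal property tax: $6,313.92 per year
Flood insurance: $2,028.00 per year
Private mortgage insurance (PMI): $3,517.56 per year
Combined annual = $6,313.92 + $2,028.00 + $3,517.56 = $11,859.48
Monthly = $11,859.48 / 12 = $988.29
Shortage spread = $71.64 ÷ 12 = $5.97/mo
Adjusted monthly = $988.29 + $5.97 = $994.26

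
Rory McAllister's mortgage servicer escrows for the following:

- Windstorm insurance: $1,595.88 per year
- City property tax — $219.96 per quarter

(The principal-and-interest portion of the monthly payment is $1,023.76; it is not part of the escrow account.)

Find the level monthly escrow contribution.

Windstorm insurance — $1,595.88 per year
City property tax — $219.96 × 4 = $879.84 per year
Total per year = $1,595.88 + $879.84 = $2,475.72
Monthly escrow = $2,475.72 ÷ 12 = $206.31

$206.31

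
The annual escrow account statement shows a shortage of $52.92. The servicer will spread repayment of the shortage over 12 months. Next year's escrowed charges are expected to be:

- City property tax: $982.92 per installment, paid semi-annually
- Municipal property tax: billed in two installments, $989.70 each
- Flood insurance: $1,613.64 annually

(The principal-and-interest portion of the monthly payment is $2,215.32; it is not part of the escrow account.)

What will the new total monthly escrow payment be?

City property tax: $982.92 × 2 = $1,965.84
Municipal property tax: $989.70 × 2 = $1,979.40
Flood insurance: $1,613.64
Total annual escrow = $1,965.84 + $1,979.40 + $1,613.64 = $5,558.88
Base monthly escrow = $5,558.88 / 12 = $463.24
Shortage per month = $52.92 / 12 = $4.41
Adjusted monthly = $463.24 + $4.41 = $467.65

$467.65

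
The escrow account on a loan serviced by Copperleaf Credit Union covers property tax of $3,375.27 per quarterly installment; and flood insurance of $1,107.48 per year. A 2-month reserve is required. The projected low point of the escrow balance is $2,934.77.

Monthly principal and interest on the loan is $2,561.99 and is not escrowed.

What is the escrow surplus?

Property tax — $3,375.27 × 4 = $13,501.08 per year
Flood insurance — $1,107.48 per year
Total annual escrow = $13,501.08 + $1,107.48 = $14,608.56
Monthly = $14,608.56 / 12 = $1,217.38
Required reserve = 2 × $1,217.38 = $2,434.76
Excess over cushion: $2,934.77 − $2,434.76 = $500.01

$500.01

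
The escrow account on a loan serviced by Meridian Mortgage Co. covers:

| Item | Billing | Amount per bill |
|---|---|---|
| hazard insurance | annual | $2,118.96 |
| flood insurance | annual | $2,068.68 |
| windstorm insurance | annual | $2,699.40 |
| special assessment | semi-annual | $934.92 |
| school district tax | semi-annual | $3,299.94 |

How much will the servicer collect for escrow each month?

Hazard insurance — $2,118.96/yr
Flood insurance — $2,068.68/yr
Windstorm insurance — $2,699.40/yr
Special assessment — $934.92 × 2 = $1,869.84/yr
School district tax — $3,299.94 × 2 = $6,599.88/yr
Annual escrow total = $2,118.96 + $2,068.68 + $2,699.40 + $1,869.84 + $6,599.88 = $15,356.76
Per month = $15,356.76 / 12 = $1,279.73

$1,279.73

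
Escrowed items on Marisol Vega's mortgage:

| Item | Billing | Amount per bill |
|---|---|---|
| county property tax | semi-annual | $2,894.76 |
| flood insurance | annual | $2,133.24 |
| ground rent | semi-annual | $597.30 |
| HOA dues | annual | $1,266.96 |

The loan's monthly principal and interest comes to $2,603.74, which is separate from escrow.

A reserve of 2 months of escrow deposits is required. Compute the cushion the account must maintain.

$1,730.72

County property tax = $2,894.76 × 2 = $5,789.52 annually
Flood insurance = $2,133.24 annually
Ground rent = $597.30 × 2 = $1,194.60 annually
HOA dues = $1,266.96 annually
Combined annual = $10,384.32
Per month = $10,384.32 ÷ 12 = $865.36
Reserve = 2 × $865.36 = $1,730.72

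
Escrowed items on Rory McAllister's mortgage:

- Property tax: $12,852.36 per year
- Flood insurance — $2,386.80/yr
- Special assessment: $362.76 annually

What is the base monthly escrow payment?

$1,300.16

Property tax — $12,852.36
Flood insurance — $2,386.80
Special assessment — $362.76
Total per year = $15,601.92
Per month = $15,601.92 / 12 = $1,300.16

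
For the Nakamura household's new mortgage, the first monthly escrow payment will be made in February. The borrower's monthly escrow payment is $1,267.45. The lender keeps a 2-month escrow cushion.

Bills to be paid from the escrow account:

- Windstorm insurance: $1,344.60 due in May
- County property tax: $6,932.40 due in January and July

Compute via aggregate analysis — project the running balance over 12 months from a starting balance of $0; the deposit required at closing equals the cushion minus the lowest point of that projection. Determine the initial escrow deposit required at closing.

Cushion = 2 × $1,267.45 = $2,534.90
Trial balance (start $0, +$1,267.45 each month, − disbursements):
  Feb: +$1,267.45 → $1,267.45
  Mar: +$1,267.45 → $2,534.90
  Apr: +$1,267.45 → $3,802.35
  May: +$1,267.45 − $1,344.60 → $3,725.20
  Jun: +$1,267.45 → $4,992.65
  Jul: +$1,267.45 − $6,932.40 → -$672.30
  Aug: +$1,267.45 → $595.15
  Sep: +$1,267.45 → $1,862.60
  Oct: +$1,267.45 → $3,130.05
  Nov: +$1,267.45 → $4,397.50
  Dec: +$1,267.45 → $5,664.95
  Jan: +$1,267.45 − $6,932.40 → $0.00
Lowest trial balance = -$672.30 (Jul)
Initial deposit = cushion − low point = $2,534.90 − (-$672.30) = $3,207.20

$3,207.20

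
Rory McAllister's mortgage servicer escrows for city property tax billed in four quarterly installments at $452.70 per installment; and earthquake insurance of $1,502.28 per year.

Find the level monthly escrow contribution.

City property tax: $452.70 × 4 = $1,810.80/yr
Earthquake insurance: $1,502.28/yr
Yearly total = $3,313.08
Monthly = $3,313.08 ÷ 12 = $276.09

$276.09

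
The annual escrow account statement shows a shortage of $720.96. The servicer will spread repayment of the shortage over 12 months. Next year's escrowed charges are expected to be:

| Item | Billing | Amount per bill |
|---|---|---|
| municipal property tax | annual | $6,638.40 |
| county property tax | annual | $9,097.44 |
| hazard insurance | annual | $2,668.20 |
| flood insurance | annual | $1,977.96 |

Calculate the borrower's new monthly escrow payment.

$1,758.58

Municipal property tax: $6,638.40 annually
County property tax: $9,097.44 annually
Hazard insurance: $2,668.20 annually
Flood insurance: $1,977.96 annually
Total per year = $6,638.40 + $9,097.44 + $2,668.20 + $1,977.96 = $20,382.00
Per month = $20,382.00 / 12 = $1,698.50
Monthly shortage recovery: $720.96 ÷ 12 = $60.08
Adjusted monthly = $1,698.50 + $60.08 = $1,758.58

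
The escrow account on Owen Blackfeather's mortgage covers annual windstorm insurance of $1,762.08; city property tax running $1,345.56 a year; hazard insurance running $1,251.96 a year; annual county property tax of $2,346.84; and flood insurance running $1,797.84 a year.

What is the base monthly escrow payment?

Windstorm insurance: $1,762.08/yr
City property tax: $1,345.56/yr
Hazard insurance: $1,251.96/yr
County property tax: $2,346.84/yr
Flood insurance: $1,797.84/yr
Total per year = $1,762.08 + $1,345.56 + $1,251.96 + $2,346.84 + $1,797.84 = $8,504.28
Base monthly escrow = $8,504.28 / 12 = $708.69

$708.69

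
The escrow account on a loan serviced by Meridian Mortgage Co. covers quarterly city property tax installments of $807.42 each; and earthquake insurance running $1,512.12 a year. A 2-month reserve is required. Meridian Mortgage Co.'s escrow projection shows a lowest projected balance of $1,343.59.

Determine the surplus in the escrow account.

$553.29

City property tax: $807.42 × 4 = $3,229.68 per year
Earthquake insurance: $1,512.12 per year
Total annual escrow = $4,741.80
Per month = $4,741.80 / 12 = $395.15
Cushion = 2 × $395.15 = $790.30
Surplus = $1,343.59 − $790.30 = $553.29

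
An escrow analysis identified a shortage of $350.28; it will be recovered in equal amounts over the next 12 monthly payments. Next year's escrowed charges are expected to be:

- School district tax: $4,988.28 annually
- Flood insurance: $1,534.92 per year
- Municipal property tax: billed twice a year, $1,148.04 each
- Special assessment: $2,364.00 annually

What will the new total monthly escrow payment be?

$961.13

School district tax = $4,988.28/yr
Flood insurance = $1,534.92/yr
Municipal property tax = $1,148.04 × 2 = $2,296.08/yr
Special assessment = $2,364.00/yr
Yearly total = $11,183.28
Per month = $11,183.28 / 12 = $931.94
Shortage per month = $350.28 ÷ 12 = $29.19
Adjusted monthly = $931.94 + $29.19 = $961.13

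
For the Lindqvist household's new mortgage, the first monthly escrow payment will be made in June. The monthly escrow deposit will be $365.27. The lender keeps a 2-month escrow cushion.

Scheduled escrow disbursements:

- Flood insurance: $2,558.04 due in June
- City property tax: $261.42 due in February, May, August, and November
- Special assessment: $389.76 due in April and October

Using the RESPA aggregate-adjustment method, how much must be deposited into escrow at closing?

Cushion = 2 × $365.27 = $730.54
Trial balance (start $0, +$365.27 each month, − disbursements):
  Jun: +$365.27 − $2,558.04 → -$2,192.77
  Jul: +$365.27 → -$1,827.50
  Aug: +$365.27 − $261.42 → -$1,723.65
  Sep: +$365.27 → -$1,358.38
  Oct: +$365.27 − $389.76 → -$1,382.87
  Nov: +$365.27 − $261.42 → -$1,279.02
  Dec: +$365.27 → -$913.75
  Jan: +$365.27 → -$548.48
  Feb: +$365.27 − $261.42 → -$444.63
  Mar: +$365.27 → -$79.36
  Apr: +$365.27 − $389.76 → -$103.85
  May: +$365.27 − $261.42 → $0.00
Lowest trial balance = -$2,192.77 (Jun)
Initial deposit = cushion − low point = $730.54 − (-$2,192.77) = $2,923.31

$2,923.31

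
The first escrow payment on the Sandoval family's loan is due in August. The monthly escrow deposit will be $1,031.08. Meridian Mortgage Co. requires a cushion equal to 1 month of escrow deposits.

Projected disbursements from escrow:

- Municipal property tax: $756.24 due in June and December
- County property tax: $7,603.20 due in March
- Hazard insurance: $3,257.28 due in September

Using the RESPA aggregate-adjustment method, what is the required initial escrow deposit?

Cushion = 1 × $1,031.08 = $1,031.08
Trial balance (start $0, +$1,031.08 each month, − disbursements):
  Aug: +$1,031.08 → $1,031.08
  Sep: +$1,031.08 − $3,257.28 → -$1,195.12
  Oct: +$1,031.08 → -$164.04
  Nov: +$1,031.08 → $867.04
  Dec: +$1,031.08 − $756.24 → $1,141.88
  Jan: +$1,031.08 → $2,172.96
  Feb: +$1,031.08 → $3,204.04
  Mar: +$1,031.08 − $7,603.20 → -$3,368.08
  Apr: +$1,031.08 → -$2,337.00
  May: +$1,031.08 → -$1,305.92
  Jun: +$1,031.08 − $756.24 → -$1,031.08
  Jul: +$1,031.08 → $0.00
Lowest trial balance = -$3,368.08 (Mar)
Initial deposit = cushion − low point = $1,031.08 − (-$3,368.08) = $4,399.16

$4,399.16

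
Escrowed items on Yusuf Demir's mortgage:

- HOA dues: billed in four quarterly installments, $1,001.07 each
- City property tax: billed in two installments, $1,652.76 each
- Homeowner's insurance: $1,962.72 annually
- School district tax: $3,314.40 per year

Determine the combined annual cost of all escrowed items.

HOA dues: $1,001.07 × 4 = $4,004.28/yr
City property tax: $1,652.76 × 2 = $3,305.52/yr
Homeowner's insurance: $1,962.72/yr
School district tax: $3,314.40/yr
Yearly total = $4,004.28 + $3,305.52 + $1,962.72 + $3,314.40 = $12,586.92

$12,586.92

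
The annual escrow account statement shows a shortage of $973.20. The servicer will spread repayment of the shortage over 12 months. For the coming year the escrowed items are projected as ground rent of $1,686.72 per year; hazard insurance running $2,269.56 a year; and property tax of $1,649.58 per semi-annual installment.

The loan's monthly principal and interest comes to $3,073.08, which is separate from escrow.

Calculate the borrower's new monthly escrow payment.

$685.72

Ground rent = $1,686.72 annually
Hazard insurance = $2,269.56 annually
Property tax = $1,649.58 × 2 = $3,299.16 annually
Annual escrow total = $1,686.72 + $2,269.56 + $3,299.16 = $7,255.44
Monthly escrow = $7,255.44 / 12 = $604.62
Shortage spread = $973.20 ÷ 12 = $81.10/mo
Adjusted monthly = $604.62 + $81.10 = $685.72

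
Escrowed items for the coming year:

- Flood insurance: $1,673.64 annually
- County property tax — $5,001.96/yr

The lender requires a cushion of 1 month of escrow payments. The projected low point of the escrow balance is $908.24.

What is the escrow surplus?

$351.94

Flood insurance: $1,673.64 annually
County property tax: $5,001.96 annually
Yearly total = $6,675.60
Monthly escrow = $6,675.60 ÷ 12 = $556.30
Cushion = 1 × $556.30 = $556.30
Surplus = $908.24 − $556.30 = $351.94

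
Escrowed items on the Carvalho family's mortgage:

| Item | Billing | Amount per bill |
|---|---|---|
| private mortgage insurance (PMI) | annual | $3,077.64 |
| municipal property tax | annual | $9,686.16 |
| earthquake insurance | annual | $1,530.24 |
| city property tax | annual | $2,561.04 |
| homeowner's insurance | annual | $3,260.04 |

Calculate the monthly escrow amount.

Private mortgage insurance (PMI) = $3,077.64 per year
Municipal property tax = $9,686.16 per year
Earthquake insurance = $1,530.24 per year
City property tax = $2,561.04 per year
Homeowner's insurance = $3,260.04 per year
Annual escrow total = $20,115.12
Monthly escrow = $20,115.12 / 12 = $1,676.26

$1,676.26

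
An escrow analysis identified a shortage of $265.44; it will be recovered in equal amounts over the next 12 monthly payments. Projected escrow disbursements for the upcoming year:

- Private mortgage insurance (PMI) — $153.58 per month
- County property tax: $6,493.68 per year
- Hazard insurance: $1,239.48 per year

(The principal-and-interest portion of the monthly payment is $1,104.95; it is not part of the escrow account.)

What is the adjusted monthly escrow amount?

$820.13

Private mortgage insurance (PMI): $153.58 × 12 = $1,842.96/yr
County property tax: $6,493.68/yr
Hazard insurance: $1,239.48/yr
Total per year = $1,842.96 + $6,493.68 + $1,239.48 = $9,576.12
Monthly escrow = $9,576.12 / 12 = $798.01
Shortage per month = $265.44 / 12 = $22.12
Adjusted monthly = $798.01 + $22.12 = $820.13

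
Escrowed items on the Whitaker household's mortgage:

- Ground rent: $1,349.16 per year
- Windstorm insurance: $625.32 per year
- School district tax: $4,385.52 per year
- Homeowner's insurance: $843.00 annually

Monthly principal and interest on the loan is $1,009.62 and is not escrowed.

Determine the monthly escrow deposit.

Ground rent: $1,349.16 annually
Windstorm insurance: $625.32 annually
School district tax: $4,385.52 annually
Homeowner's insurance: $843.00 annually
Total per year = $1,349.16 + $625.32 + $4,385.52 + $843.00 = $7,203.00
Base monthly escrow = $7,203.00 / 12 = $600.25

$600.25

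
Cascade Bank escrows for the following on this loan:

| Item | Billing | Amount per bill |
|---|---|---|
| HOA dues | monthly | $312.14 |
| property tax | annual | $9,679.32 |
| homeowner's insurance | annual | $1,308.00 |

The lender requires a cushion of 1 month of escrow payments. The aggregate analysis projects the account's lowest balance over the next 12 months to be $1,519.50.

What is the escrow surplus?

HOA dues — $312.14 × 12 = $3,745.68
Property tax — $9,679.32
Homeowner's insurance — $1,308.00
Yearly total = $3,745.68 + $9,679.32 + $1,308.00 = $14,733.00
Per month = $14,733.00 / 12 = $1,227.75
Required reserve = 1 × $1,227.75 = $1,227.75
Surplus = $1,519.50 − $1,227.75 = $291.75

$291.75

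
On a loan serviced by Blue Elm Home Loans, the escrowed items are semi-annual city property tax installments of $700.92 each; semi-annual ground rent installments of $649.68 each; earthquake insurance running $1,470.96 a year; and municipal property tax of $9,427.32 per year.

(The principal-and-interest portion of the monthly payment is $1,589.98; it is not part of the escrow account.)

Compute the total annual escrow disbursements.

$13,599.48

City property tax = $700.92 × 2 = $1,401.84 annually
Ground rent = $649.68 × 2 = $1,299.36 annually
Earthquake insurance = $1,470.96 annually
Municipal property tax = $9,427.32 annually
Total per year = $13,599.48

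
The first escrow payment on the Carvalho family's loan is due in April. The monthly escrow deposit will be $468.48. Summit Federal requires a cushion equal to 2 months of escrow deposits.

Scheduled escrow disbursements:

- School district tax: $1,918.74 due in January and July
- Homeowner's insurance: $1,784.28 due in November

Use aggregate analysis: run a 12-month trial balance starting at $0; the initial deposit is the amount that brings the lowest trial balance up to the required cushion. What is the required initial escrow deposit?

$1,873.92

Cushion = 2 × $468.48 = $936.96
Trial balance (start $0, +$468.48 each month, − disbursements):
  Apr: +$468.48 → $468.48
  May: +$468.48 → $936.96
  Jun: +$468.48 → $1,405.44
  Jul: +$468.48 − $1,918.74 → -$44.82
  Aug: +$468.48 → $423.66
  Sep: +$468.48 → $892.14
  Oct: +$468.48 → $1,360.62
  Nov: +$468.48 − $1,784.28 → $44.82
  Dec: +$468.48 → $513.30
  Jan: +$468.48 − $1,918.74 → -$936.96
  Feb: +$468.48 → -$468.48
  Mar: +$468.48 → $0.00
Lowest trial balance = -$936.96 (Jan)
Initial deposit = cushion − low point = $936.96 − (-$936.96) = $1,873.92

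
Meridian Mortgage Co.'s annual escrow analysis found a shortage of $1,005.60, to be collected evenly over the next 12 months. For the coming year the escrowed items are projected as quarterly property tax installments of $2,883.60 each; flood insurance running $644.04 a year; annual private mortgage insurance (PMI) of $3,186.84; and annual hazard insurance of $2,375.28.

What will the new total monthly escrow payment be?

$1,562.18

Property tax = $2,883.60 × 4 = $11,534.40
Flood insurance = $644.04
Private mortgage insurance (PMI) = $3,186.84
Hazard insurance = $2,375.28
Total per year = $11,534.40 + $644.04 + $3,186.84 + $2,375.28 = $17,740.56
Monthly = $17,740.56 / 12 = $1,478.38
Shortage per month = $1,005.60 ÷ 12 = $83.80
New monthly escrow = $1,478.38 + $83.80 = $1,562.18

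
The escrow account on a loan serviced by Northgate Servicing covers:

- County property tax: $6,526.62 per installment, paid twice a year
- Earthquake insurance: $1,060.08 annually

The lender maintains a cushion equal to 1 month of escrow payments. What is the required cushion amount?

County property tax = $6,526.62 × 2 = $13,053.24/yr
Earthquake insurance = $1,060.08/yr
Combined annual = $13,053.24 + $1,060.08 = $14,113.32
Per month = $14,113.32 ÷ 12 = $1,176.11
Reserve = 1 × $1,176.11 = $1,176.11

$1,176.11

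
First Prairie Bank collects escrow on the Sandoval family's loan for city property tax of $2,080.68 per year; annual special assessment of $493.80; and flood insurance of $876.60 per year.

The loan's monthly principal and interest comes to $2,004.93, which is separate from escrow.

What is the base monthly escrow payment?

$287.59

City property tax = $2,080.68 per year
Special assessment = $493.80 per year
Flood insurance = $876.60 per year
Annual escrow total = $2,080.68 + $493.80 + $876.60 = $3,451.08
Monthly escrow = $3,451.08 ÷ 12 = $287.59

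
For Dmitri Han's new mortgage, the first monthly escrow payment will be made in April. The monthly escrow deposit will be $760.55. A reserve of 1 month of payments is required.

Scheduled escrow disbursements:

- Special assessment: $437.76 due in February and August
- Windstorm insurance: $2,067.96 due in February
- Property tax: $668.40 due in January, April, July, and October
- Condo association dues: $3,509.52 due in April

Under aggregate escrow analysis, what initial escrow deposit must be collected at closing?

Cushion = 1 × $760.55 = $760.55
Trial balance (start $0, +$760.55 each month, − disbursements):
  Apr: +$760.55 − $4,177.92 → -$3,417.37
  May: +$760.55 → -$2,656.82
  Jun: +$760.55 → -$1,896.27
  Jul: +$760.55 − $668.40 → -$1,804.12
  Aug: +$760.55 − $437.76 → -$1,481.33
  Sep: +$760.55 → -$720.78
  Oct: +$760.55 − $668.40 → -$628.63
  Nov: +$760.55 → $131.92
  Dec: +$760.55 → $892.47
  Jan: +$760.55 − $668.40 → $984.62
  Feb: +$760.55 − $2,505.72 → -$760.55
  Mar: +$760.55 → $0.00
Lowest trial balance = -$3,417.37 (Apr)
Initial deposit = cushion − low point = $760.55 − (-$3,417.37) = $4,177.92

$4,177.92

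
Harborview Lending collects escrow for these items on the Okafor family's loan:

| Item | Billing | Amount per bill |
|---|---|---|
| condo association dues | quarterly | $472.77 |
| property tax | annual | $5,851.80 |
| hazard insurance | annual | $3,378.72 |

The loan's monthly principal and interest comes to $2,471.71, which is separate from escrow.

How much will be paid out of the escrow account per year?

$11,121.60

Condo association dues: $472.77 × 4 = $1,891.08/yr
Property tax: $5,851.80/yr
Hazard insurance: $3,378.72/yr
Total annual escrow = $1,891.08 + $5,851.80 + $3,378.72 = $11,121.60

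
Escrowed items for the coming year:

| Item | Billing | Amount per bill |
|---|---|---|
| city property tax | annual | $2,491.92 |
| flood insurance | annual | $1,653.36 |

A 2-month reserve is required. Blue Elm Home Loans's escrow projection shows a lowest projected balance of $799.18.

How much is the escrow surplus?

City property tax: $2,491.92
Flood insurance: $1,653.36
Total per year = $4,145.28
Base monthly escrow = $4,145.28 / 12 = $345.44
Required cushion = 2 × $345.44 = $690.88
Surplus = $799.18 − $690.88 = $108.30

$108.30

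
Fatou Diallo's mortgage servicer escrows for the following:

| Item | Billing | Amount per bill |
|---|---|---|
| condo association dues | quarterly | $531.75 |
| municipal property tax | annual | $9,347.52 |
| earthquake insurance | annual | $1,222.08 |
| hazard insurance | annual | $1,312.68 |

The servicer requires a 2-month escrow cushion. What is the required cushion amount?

$2,334.88

Condo association dues: $531.75 × 4 = $2,127.00 per year
Municipal property tax: $9,347.52 per year
Earthquake insurance: $1,222.08 per year
Hazard insurance: $1,312.68 per year
Total annual escrow = $2,127.00 + $9,347.52 + $1,222.08 + $1,312.68 = $14,009.28
Monthly escrow = $14,009.28 / 12 = $1,167.44
Cushion = 2 × $1,167.44 = $2,334.88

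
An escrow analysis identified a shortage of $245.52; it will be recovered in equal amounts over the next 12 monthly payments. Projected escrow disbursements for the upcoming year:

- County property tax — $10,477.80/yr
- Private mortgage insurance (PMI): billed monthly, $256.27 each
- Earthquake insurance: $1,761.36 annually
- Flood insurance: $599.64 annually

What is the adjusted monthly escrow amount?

County property tax = $10,477.80/yr
Private mortgage insurance (PMI) = $256.27 × 12 = $3,075.24/yr
Earthquake insurance = $1,761.36/yr
Flood insurance = $599.64/yr
Annual escrow total = $15,914.04
Base monthly escrow = $15,914.04 ÷ 12 = $1,326.17
Shortage per month = $245.52 ÷ 12 = $20.46
Adjusted monthly = $1,326.17 + $20.46 = $1,346.63

$1,346.63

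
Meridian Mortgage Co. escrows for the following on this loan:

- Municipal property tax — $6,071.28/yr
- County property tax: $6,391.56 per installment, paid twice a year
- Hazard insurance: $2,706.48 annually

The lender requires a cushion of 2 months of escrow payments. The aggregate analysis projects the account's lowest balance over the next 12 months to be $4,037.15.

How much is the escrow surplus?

$443.67

Municipal property tax — $6,071.28/yr
County property tax — $6,391.56 × 2 = $12,783.12/yr
Hazard insurance — $2,706.48/yr
Total per year = $21,560.88
Monthly = $21,560.88 / 12 = $1,796.74
Required reserve = 2 × $1,796.74 = $3,593.48
Surplus = $4,037.15 − $3,593.48 = $443.67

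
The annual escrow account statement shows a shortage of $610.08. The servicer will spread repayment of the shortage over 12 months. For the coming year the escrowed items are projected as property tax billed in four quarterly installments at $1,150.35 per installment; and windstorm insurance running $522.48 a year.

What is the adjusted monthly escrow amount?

Property tax — $1,150.35 × 4 = $4,601.40 annually
Windstorm insurance — $522.48 annually
Total per year = $4,601.40 + $522.48 = $5,123.88
Monthly = $5,123.88 / 12 = $426.99
Shortage spread = $610.08 ÷ 12 = $50.84/mo
New monthly escrow = $426.99 + $50.84 = $477.83

$477.83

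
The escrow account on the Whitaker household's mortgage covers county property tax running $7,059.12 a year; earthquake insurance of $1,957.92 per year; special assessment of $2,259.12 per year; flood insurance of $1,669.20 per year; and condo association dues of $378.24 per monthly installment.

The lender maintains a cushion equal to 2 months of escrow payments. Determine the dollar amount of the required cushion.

County property tax = $7,059.12 annually
Earthquake insurance = $1,957.92 annually
Special assessment = $2,259.12 annually
Flood insurance = $1,669.20 annually
Condo association dues = $378.24 × 12 = $4,538.88 annually
Total annual escrow = $7,059.12 + $1,957.92 + $2,259.12 + $1,669.20 + $4,538.88 = $17,484.24
Monthly escrow = $17,484.24 ÷ 12 = $1,457.02
Reserve = 2 × $1,457.02 = $2,914.04

$2,914.04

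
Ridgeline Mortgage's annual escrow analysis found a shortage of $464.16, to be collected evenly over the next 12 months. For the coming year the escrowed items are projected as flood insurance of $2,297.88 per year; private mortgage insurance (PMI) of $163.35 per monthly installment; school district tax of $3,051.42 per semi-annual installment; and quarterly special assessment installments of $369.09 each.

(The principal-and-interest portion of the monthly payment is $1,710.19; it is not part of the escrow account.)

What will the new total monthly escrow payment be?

Flood insurance = $2,297.88
Private mortgage insurance (PMI) = $163.35 × 12 = $1,960.20
School district tax = $3,051.42 × 2 = $6,102.84
Special assessment = $369.09 × 4 = $1,476.36
Combined annual = $2,297.88 + $1,960.20 + $6,102.84 + $1,476.36 = $11,837.28
Per month = $11,837.28 / 12 = $986.44
Shortage per month = $464.16 ÷ 12 = $38.68
New monthly escrow = $986.44 + $38.68 = $1,025.12

$1,025.12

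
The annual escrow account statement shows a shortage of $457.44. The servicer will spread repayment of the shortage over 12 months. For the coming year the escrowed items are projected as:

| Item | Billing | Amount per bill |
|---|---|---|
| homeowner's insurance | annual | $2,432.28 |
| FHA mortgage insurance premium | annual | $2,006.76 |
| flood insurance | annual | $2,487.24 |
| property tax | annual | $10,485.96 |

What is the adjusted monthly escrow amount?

Homeowner's insurance — $2,432.28 annually
FHA mortgage insurance premium — $2,006.76 annually
Flood insurance — $2,487.24 annually
Property tax — $10,485.96 annually
Annual escrow total = $2,432.28 + $2,006.76 + $2,487.24 + $10,485.96 = $17,412.24
Monthly escrow = $17,412.24 ÷ 12 = $1,451.02
Monthly shortage recovery: $457.44 / 12 = $38.12
Adjusted monthly = $1,451.02 + $38.12 = $1,489.14

$1,489.14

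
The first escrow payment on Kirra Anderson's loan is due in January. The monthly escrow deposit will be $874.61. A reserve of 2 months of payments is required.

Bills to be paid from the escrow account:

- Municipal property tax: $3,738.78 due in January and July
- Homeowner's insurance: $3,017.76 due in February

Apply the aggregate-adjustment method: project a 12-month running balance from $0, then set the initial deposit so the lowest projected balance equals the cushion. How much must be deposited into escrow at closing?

$6,756.54

Cushion = 2 × $874.61 = $1,749.22
Trial balance (start $0, +$874.61 each month, − disbursements):
  Jan: +$874.61 − $3,738.78 → -$2,864.17
  Feb: +$874.61 − $3,017.76 → -$5,007.32
  Mar: +$874.61 → -$4,132.71
  Apr: +$874.61 → -$3,258.10
  May: +$874.61 → -$2,383.49
  Jun: +$874.61 → -$1,508.88
  Jul: +$874.61 − $3,738.78 → -$4,373.05
  Aug: +$874.61 → -$3,498.44
  Sep: +$874.61 → -$2,623.83
  Oct: +$874.61 → -$1,749.22
  Nov: +$874.61 → -$874.61
  Dec: +$874.61 → $0.00
Lowest trial balance = -$5,007.32 (Feb)
Initial deposit = cushion − low point = $1,749.22 − (-$5,007.32) = $6,756.54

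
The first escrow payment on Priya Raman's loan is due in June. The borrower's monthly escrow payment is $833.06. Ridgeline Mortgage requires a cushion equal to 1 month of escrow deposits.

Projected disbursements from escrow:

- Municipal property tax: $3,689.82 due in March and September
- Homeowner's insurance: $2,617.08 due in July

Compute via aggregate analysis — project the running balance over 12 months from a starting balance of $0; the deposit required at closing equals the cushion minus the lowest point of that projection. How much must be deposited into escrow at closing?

$3,807.72

Cushion = 1 × $833.06 = $833.06
Trial balance (start $0, +$833.06 each month, − disbursements):
  Jun: +$833.06 → $833.06
  Jul: +$833.06 − $2,617.08 → -$950.96
  Aug: +$833.06 → -$117.90
  Sep: +$833.06 − $3,689.82 → -$2,974.66
  Oct: +$833.06 → -$2,141.60
  Nov: +$833.06 → -$1,308.54
  Dec: +$833.06 → -$475.48
  Jan: +$833.06 → $357.58
  Feb: +$833.06 → $1,190.64
  Mar: +$833.06 − $3,689.82 → -$1,666.12
  Apr: +$833.06 → -$833.06
  May: +$833.06 → $0.00
Lowest trial balance = -$2,974.66 (Sep)
Initial deposit = cushion − low point = $833.06 − (-$2,974.66) = $3,807.72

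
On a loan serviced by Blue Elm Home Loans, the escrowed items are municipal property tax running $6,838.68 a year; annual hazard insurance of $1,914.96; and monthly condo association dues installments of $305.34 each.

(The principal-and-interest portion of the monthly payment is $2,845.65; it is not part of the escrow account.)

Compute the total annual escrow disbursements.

Municipal property tax = $6,838.68 per year
Hazard insurance = $1,914.96 per year
Condo association dues = $305.34 × 12 = $3,664.08 per year
Total annual escrow = $12,417.72

$12,417.72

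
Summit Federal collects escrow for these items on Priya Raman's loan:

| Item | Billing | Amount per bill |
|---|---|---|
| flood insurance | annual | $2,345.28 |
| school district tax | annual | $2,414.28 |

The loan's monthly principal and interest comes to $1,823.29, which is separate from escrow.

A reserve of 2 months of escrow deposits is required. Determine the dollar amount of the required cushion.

Flood insurance — $2,345.28/yr
School district tax — $2,414.28/yr
Combined annual = $2,345.28 + $2,414.28 = $4,759.56
Monthly = $4,759.56 ÷ 12 = $396.63
Cushion = 2 × $396.63 = $793.26

$793.26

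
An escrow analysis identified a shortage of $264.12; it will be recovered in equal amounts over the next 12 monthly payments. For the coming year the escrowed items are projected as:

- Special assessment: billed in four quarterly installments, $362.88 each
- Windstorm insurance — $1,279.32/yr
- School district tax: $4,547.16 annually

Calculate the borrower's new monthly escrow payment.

$628.51

Special assessment = $362.88 × 4 = $1,451.52/yr
Windstorm insurance = $1,279.32/yr
School district tax = $4,547.16/yr
Combined annual = $1,451.52 + $1,279.32 + $4,547.16 = $7,278.00
Per month = $7,278.00 / 12 = $606.50
Shortage spread = $264.12 ÷ 12 = $22.01/mo
Adjusted monthly = $606.50 + $22.01 = $628.51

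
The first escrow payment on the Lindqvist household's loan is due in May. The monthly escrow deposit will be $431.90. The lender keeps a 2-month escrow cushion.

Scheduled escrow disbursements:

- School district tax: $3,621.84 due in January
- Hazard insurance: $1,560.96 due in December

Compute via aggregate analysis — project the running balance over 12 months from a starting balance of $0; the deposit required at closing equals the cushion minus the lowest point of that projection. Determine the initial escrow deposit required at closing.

Cushion = 2 × $431.90 = $863.80
Trial balance (start $0, +$431.90 each month, − disbursements):
  May: +$431.90 → $431.90
  Jun: +$431.90 → $863.80
  Jul: +$431.90 → $1,295.70
  Aug: +$431.90 → $1,727.60
  Sep: +$431.90 → $2,159.50
  Oct: +$431.90 → $2,591.40
  Nov: +$431.90 → $3,023.30
  Dec: +$431.90 − $1,560.96 → $1,894.24
  Jan: +$431.90 − $3,621.84 → -$1,295.70
  Feb: +$431.90 → -$863.80
  Mar: +$431.90 → -$431.90
  Apr: +$431.90 → $0.00
Lowest trial balance = -$1,295.70 (Jan)
Initial deposit = cushion − low point = $863.80 − (-$1,295.70) = $2,159.50

$2,159.50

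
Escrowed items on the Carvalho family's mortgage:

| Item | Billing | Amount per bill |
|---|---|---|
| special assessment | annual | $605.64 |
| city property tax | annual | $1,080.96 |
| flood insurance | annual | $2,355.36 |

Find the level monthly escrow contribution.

Special assessment: $605.64/yr
City property tax: $1,080.96/yr
Flood insurance: $2,355.36/yr
Total per year = $4,041.96
Per month = $4,041.96 ÷ 12 = $336.83

$336.83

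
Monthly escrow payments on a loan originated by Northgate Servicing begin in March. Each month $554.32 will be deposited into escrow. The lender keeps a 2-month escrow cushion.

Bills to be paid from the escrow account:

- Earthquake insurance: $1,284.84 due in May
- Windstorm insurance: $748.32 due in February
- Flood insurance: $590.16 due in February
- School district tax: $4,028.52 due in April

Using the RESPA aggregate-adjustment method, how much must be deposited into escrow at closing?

$4,759.04

Cushion = 2 × $554.32 = $1,108.64
Trial balance (start $0, +$554.32 each month, − disbursements):
  Mar: +$554.32 → $554.32
  Apr: +$554.32 − $4,028.52 → -$2,919.88
  May: +$554.32 − $1,284.84 → -$3,650.40
  Jun: +$554.32 → -$3,096.08
  Jul: +$554.32 → -$2,541.76
  Aug: +$554.32 → -$1,987.44
  Sep: +$554.32 → -$1,433.12
  Oct: +$554.32 → -$878.80
  Nov: +$554.32 → -$324.48
  Dec: +$554.32 → $229.84
  Jan: +$554.32 → $784.16
  Feb: +$554.32 − $1,338.48 → $0.00
Lowest trial balance = -$3,650.40 (May)
Initial deposit = cushion − low point = $1,108.64 − (-$3,650.40) = $4,759.04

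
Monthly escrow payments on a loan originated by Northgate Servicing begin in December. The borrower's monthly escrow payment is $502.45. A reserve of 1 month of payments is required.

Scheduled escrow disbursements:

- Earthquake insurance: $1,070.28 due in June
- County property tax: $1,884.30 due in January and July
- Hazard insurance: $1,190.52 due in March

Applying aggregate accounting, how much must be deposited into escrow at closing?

Cushion = 1 × $502.45 = $502.45
Trial balance (start $0, +$502.45 each month, − disbursements):
  Dec: +$502.45 → $502.45
  Jan: +$502.45 − $1,884.30 → -$879.40
  Feb: +$502.45 → -$376.95
  Mar: +$502.45 − $1,190.52 → -$1,065.02
  Apr: +$502.45 → -$562.57
  May: +$502.45 → -$60.12
  Jun: +$502.45 − $1,070.28 → -$627.95
  Jul: +$502.45 − $1,884.30 → -$2,009.80
  Aug: +$502.45 → -$1,507.35
  Sep: +$502.45 → -$1,004.90
  Oct: +$502.45 → -$502.45
  Nov: +$502.45 → $0.00
Lowest trial balance = -$2,009.80 (Jul)
Initial deposit = cushion − low point = $502.45 − (-$2,009.80) = $2,512.25

$2,512.25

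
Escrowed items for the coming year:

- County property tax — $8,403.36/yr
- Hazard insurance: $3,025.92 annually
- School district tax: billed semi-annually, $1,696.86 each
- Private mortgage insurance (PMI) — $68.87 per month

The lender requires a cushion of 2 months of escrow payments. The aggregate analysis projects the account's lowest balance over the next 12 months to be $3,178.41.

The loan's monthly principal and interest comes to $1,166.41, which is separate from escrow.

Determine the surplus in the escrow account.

County property tax = $8,403.36/yr
Hazard insurance = $3,025.92/yr
School district tax = $1,696.86 × 2 = $3,393.72/yr
Private mortgage insurance (PMI) = $68.87 × 12 = $826.44/yr
Annual escrow total = $15,649.44
Per month = $15,649.44 ÷ 12 = $1,304.12
Cushion = 2 × $1,304.12 = $2,608.24
Surplus = $3,178.41 − $2,608.24 = $570.17

$570.17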